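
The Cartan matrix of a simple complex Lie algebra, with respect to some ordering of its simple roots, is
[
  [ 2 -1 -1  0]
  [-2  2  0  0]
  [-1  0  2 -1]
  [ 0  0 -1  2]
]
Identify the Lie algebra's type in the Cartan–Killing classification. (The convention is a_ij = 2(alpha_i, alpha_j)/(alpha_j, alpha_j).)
The matrix has rank 4 with 2's on the diagonal. Reading the off-diagonal entries as Dynkin edges (a single edge where a_ij = a_ji = -1; a double or triple edge where a_ij * a_ji = 2 or 3), the diagram is a chain of 4 nodes with a double edge at one end; the terminal node there is the unique long simple root (C_4). One simple-root ordering that puts it in standard form is (alpha_4, alpha_3, alpha_1, alpha_2). So the algebra is type C_4, i.e. sp(8).

type C_4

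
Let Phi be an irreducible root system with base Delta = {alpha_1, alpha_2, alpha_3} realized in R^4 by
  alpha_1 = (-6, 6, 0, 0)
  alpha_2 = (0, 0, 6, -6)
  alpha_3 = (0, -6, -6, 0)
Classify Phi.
Compute the Cartan integers a_ij = 2(alpha_i, alpha_j)/(alpha_j, alpha_j); the resulting 3x3 Cartan matrix is
[[2, 0, -1], [0, 2, -1], [-1, -1, 2]].
All simple roots have the same length, so the diagram is simply laced. The associated Dynkin diagram is a chain of 3 nodes with single edges (A_3), so the type is A_3 (the algebra sl(4)).

type A_3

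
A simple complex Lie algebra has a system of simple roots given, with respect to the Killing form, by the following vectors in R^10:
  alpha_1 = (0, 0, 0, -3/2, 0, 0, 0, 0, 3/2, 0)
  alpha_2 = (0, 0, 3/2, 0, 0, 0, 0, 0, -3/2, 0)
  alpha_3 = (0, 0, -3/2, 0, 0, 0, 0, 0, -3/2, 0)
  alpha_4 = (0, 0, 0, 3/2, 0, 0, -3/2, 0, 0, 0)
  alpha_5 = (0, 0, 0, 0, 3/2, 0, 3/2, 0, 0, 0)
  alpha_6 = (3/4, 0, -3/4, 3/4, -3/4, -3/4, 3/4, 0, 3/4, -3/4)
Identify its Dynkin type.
E6

Compute the Cartan integers a_ij = 2(alpha_i, alpha_j)/(alpha_j, alpha_j); the resulting 6x6 Cartan matrix is
[[2, -1, -1, -1, 0, 0], [-1, 2, 0, 0, 0, -1], [-1, 0, 2, 0, 0, 0], [-1, 0, 0, 2, -1, 0], [0, 0, 0, -1, 2, 0], [0, -1, 0, 0, 0, 2]].
All simple roots have the same length, so the diagram is simply laced. The associated Dynkin diagram is a chain of 5 nodes with one extra node attached to the third node from one end (E_6), so the type is E_6.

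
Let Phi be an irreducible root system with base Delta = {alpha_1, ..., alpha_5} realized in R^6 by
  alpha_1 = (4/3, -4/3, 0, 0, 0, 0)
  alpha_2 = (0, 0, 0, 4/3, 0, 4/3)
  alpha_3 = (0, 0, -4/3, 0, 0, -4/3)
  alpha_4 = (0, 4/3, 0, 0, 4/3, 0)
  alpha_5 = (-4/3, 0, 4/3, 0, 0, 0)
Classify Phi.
A_5 (sl(6))

Compute the Cartan integers a_ij = 2(alpha_i, alpha_j)/(alpha_j, alpha_j); the resulting 5x5 Cartan matrix is
[[2, 0, 0, -1, -1], [0, 2, -1, 0, 0], [0, -1, 2, 0, -1], [-1, 0, 0, 2, 0], [-1, 0, -1, 0, 2]].
All simple roots have the same length, so the diagram is simply laced. The associated Dynkin diagram is a chain of 5 nodes with single edges (A_5), so the type is A_5 (the algebra sl(6)).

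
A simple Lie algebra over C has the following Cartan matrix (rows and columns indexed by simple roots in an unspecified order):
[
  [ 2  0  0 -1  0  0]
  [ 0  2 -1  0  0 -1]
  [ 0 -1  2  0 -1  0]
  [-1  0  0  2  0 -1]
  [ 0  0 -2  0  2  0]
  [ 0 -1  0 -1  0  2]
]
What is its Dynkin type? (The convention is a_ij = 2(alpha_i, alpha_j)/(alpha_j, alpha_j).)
type C_6

The matrix has rank 6 with 2's on the diagonal. Reading the off-diagonal entries as Dynkin edges (a single edge where a_ij = a_ji = -1; a double or triple edge where a_ij * a_ji = 2 or 3), the diagram is a chain of 6 nodes with a double edge at one end; the terminal node there is the unique long simple root (C_6). One simple-root ordering that puts it in standard form is (alpha_1, alpha_4, alpha_6, alpha_2, alpha_3, alpha_5). So the algebra is type C_6, i.e. sp(12).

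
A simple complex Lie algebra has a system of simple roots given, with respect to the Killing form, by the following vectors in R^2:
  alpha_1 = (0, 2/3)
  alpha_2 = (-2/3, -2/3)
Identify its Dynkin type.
Compute the Cartan integers a_ij = 2(alpha_i, alpha_j)/(alpha_j, alpha_j); the resulting 2x2 Cartan matrix is
[[2, -1], [-2, 2]].
The roots have two lengths (squared-length ratio 2:1); the short ones are alpha_{1}. The associated Dynkin diagram is a chain of 2 nodes with a double edge at one end; the terminal node there is the unique short simple root (B_2), so the type is B_2 (the algebra so(5)).

B_2 (so(5))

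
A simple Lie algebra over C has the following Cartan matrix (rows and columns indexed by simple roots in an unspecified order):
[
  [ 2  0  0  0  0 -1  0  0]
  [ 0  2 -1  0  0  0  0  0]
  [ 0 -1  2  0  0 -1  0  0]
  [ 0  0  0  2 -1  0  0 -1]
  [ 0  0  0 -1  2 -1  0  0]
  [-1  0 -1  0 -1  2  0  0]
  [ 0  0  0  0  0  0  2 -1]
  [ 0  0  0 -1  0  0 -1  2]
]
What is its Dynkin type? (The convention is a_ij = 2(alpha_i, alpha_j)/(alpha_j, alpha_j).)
E_8

The matrix has rank 8 with 2's on the diagonal. Reading the off-diagonal entries as Dynkin edges (a single edge where a_ij = a_ji = -1; a double or triple edge where a_ij * a_ji = 2 or 3), the diagram is a chain of 7 nodes with one extra node attached to the third node from one end (E_8). One simple-root ordering that puts it in standard form is (alpha_2, alpha_1, alpha_3, alpha_6, alpha_5, alpha_4, alpha_8, alpha_7). So the algebra is type E_8.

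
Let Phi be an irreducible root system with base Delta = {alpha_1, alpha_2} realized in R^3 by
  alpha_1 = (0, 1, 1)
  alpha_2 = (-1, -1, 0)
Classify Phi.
Compute the Cartan integers a_ij = 2(alpha_i, alpha_j)/(alpha_j, alpha_j); the resulting 2x2 Cartan matrix is
[[2, -1], [-1, 2]].
All simple roots have the same length, so the diagram is simply laced. The associated Dynkin diagram is a chain of 2 nodes with single edges (A_2), so the type is A_2 (the algebra sl(3)).

A_2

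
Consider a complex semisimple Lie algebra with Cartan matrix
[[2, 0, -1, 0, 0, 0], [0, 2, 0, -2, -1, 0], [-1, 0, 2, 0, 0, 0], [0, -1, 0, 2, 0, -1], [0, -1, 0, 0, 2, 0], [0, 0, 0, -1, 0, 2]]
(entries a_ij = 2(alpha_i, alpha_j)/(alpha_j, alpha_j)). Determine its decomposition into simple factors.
A_2 (sl(3)) + F_4

The diagram associated to this matrix has two connected components: the simple roots {alpha_1, alpha_3} form a chain of 2 nodes with single edges (A_2), and {alpha_2, alpha_4, alpha_5, alpha_6} form a chain of 4 nodes with a double edge between the middle two (F_4). A semisimple Lie algebra decomposes uniquely as the direct sum of simple ideals, one per connected component of its Dynkin diagram, so g ≅ A_2 ⊕ F_4 (dimension 8 + 52 = 60).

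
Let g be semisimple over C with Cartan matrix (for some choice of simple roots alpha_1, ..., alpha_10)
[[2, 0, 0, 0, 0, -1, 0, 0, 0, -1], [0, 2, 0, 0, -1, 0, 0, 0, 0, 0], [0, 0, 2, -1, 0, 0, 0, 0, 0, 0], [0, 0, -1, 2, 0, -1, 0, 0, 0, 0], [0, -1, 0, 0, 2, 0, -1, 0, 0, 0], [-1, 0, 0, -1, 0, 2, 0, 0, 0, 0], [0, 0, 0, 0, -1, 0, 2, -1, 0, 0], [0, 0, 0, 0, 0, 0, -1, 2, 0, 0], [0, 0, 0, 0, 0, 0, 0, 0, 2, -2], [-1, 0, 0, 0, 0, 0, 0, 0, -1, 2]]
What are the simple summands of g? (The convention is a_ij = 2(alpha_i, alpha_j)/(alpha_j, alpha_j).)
The diagram associated to this matrix has two connected components: the simple roots {alpha_2, alpha_5, alpha_7, alpha_8} form a chain of 4 nodes with single edges (A_4), and {alpha_1, alpha_3, alpha_4, alpha_6, alpha_9, alpha_10} form a chain of 6 nodes with a double edge at one end; the terminal node there is the unique long simple root (C_6). A semisimple Lie algebra decomposes uniquely as the direct sum of simple ideals, one per connected component of its Dynkin diagram, so g ≅ A_4 ⊕ C_6 (dimension 24 + 78 = 102).

A_4 (sl(5)) + C_6 (sp(12))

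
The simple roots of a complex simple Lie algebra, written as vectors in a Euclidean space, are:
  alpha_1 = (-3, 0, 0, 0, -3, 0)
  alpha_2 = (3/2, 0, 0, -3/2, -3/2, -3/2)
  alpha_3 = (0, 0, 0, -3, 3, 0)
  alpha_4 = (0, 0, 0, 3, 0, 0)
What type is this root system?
F_4

Compute the Cartan integers a_ij = 2(alpha_i, alpha_j)/(alpha_j, alpha_j); the resulting 4x4 Cartan matrix is
[[2, 0, -1, 0], [0, 2, 0, -1], [-1, 0, 2, -2], [0, -1, -1, 2]].
The roots have two lengths (squared-length ratio 2:1); the short ones are alpha_{2,4}. The associated Dynkin diagram is a chain of 4 nodes with a double edge between the middle two (F_4), so the type is F_4.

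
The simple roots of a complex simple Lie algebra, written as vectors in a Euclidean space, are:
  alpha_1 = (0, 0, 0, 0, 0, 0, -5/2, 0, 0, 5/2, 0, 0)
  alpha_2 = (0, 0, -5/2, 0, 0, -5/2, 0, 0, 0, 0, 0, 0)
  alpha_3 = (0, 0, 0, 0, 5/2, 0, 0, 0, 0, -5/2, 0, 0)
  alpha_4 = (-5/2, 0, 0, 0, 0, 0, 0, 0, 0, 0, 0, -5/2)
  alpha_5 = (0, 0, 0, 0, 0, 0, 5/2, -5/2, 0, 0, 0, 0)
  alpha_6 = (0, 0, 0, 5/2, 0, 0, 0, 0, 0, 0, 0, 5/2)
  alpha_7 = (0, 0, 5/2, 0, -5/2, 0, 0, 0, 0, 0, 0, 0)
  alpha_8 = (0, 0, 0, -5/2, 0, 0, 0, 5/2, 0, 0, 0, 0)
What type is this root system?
A_8

Compute the Cartan integers a_ij = 2(alpha_i, alpha_j)/(alpha_j, alpha_j); the resulting 8x8 Cartan matrix is
[[2, 0, -1, 0, -1, 0, 0, 0], [0, 2, 0, 0, 0, 0, -1, 0], [-1, 0, 2, 0, 0, 0, -1, 0], [0, 0, 0, 2, 0, -1, 0, 0], [-1, 0, 0, 0, 2, 0, 0, -1], [0, 0, 0, -1, 0, 2, 0, -1], [0, -1, -1, 0, 0, 0, 2, 0], [0, 0, 0, 0, -1, -1, 0, 2]].
All simple roots have the same length, so the diagram is simply laced. The associated Dynkin diagram is a chain of 8 nodes with single edges (A_8), so the type is A_8 (the algebra sl(9)).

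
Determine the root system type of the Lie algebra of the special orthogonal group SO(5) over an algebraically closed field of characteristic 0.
type B_2

This is so(5) with 5 odd, which has dimension 5(5-1)/2 = 10 and rank (5-1)/2 = 2. In the classification of classical Lie algebras, the orthogonal algebra so(2n+1) in an odd number of variables has type B_n; here n = 2, so the Dynkin diagram is a chain of 2 nodes with a double edge at one end; the terminal node there is the unique short simple root (B_2). Hence the type is B_2.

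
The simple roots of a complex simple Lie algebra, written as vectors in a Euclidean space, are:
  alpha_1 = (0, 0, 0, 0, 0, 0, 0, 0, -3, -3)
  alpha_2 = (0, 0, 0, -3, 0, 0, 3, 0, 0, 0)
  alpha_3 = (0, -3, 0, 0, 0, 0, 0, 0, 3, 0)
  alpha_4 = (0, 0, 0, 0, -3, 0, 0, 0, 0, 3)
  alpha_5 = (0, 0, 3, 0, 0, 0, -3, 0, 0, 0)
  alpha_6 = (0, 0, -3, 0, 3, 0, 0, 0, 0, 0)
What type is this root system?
A_6 (sl(7))

Compute the Cartan integers a_ij = 2(alpha_i, alpha_j)/(alpha_j, alpha_j); the resulting 6x6 Cartan matrix is
[[2, 0, -1, -1, 0, 0], [0, 2, 0, 0, -1, 0], [-1, 0, 2, 0, 0, 0], [-1, 0, 0, 2, 0, -1], [0, -1, 0, 0, 2, -1], [0, 0, 0, -1, -1, 2]].
All simple roots have the same length, so the diagram is simply laced. The associated Dynkin diagram is a chain of 6 nodes with single edges (A_6), so the type is A_6 (the algebra sl(7)).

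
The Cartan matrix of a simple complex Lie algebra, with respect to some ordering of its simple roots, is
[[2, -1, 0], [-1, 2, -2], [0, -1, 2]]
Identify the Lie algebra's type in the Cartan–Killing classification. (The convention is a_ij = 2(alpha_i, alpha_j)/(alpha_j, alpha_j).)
The matrix has rank 3 with 2's on the diagonal. Reading the off-diagonal entries as Dynkin edges (a single edge where a_ij = a_ji = -1; a double or triple edge where a_ij * a_ji = 2 or 3), the diagram is a chain of 3 nodes with a double edge at one end; the terminal node there is the unique short simple root (B_3). One simple-root ordering that puts it in standard form is (alpha_1, alpha_2, alpha_3). So the algebra is type B_3, i.e. so(7).

B3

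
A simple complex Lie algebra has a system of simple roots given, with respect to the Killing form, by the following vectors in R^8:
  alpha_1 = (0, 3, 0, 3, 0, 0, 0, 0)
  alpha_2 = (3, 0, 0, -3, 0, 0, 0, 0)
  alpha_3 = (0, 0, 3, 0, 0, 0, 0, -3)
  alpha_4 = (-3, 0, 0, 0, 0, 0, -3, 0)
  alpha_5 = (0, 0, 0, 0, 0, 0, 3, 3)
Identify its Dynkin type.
A5

Compute the Cartan integers a_ij = 2(alpha_i, alpha_j)/(alpha_j, alpha_j); the resulting 5x5 Cartan matrix is
[[2, -1, 0, 0, 0], [-1, 2, 0, -1, 0], [0, 0, 2, 0, -1], [0, -1, 0, 2, -1], [0, 0, -1, -1, 2]].
All simple roots have the same length, so the diagram is simply laced. The associated Dynkin diagram is a chain of 5 nodes with single edges (A_5), so the type is A_5 (the algebra sl(6)).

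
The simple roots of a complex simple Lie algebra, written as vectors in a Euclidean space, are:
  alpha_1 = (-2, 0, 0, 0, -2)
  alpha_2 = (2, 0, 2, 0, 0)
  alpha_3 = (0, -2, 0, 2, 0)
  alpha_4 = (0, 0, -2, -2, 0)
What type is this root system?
Compute the Cartan integers a_ij = 2(alpha_i, alpha_j)/(alpha_j, alpha_j); the resulting 4x4 Cartan matrix is
[[2, -1, 0, 0], [-1, 2, 0, -1], [0, 0, 2, -1], [0, -1, -1, 2]].
All simple roots have the same length, so the diagram is simply laced. The associated Dynkin diagram is a chain of 4 nodes with single edges (A_4), so the type is A_4 (the algebra sl(5)).

type A_4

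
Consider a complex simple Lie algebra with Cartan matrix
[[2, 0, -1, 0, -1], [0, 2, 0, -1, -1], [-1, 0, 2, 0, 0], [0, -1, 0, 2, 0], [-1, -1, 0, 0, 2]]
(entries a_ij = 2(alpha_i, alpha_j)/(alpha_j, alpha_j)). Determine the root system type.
The matrix has rank 5 with 2's on the diagonal. Reading the off-diagonal entries as Dynkin edges (a single edge where a_ij = a_ji = -1; a double or triple edge where a_ij * a_ji = 2 or 3), the diagram is a chain of 5 nodes with single edges (A_5). One simple-root ordering that puts it in standard form is (alpha_4, alpha_2, alpha_5, alpha_1, alpha_3). So the algebra is type A_5, i.e. sl(6).

A_5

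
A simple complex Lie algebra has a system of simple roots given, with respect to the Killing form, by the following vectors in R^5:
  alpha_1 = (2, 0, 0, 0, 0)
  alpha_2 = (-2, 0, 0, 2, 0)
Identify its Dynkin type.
Compute the Cartan integers a_ij = 2(alpha_i, alpha_j)/(alpha_j, alpha_j); the resulting 2x2 Cartan matrix is
[[2, -1], [-2, 2]].
The roots have two lengths (squared-length ratio 2:1); the short ones are alpha_{1}. The associated Dynkin diagram is a chain of 2 nodes with a double edge at one end; the terminal node there is the unique short simple root (B_2), so the type is B_2 (the algebra so(5)).

type B_2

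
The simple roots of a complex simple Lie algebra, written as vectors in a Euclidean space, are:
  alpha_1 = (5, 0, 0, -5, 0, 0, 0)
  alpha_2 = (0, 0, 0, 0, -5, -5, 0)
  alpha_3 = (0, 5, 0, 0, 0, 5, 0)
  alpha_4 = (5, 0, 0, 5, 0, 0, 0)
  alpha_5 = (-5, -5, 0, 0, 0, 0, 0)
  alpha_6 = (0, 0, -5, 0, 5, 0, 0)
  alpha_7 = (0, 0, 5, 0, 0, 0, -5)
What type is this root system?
D_7 (so(14))

Compute the Cartan integers a_ij = 2(alpha_i, alpha_j)/(alpha_j, alpha_j); the resulting 7x7 Cartan matrix is
[[2, 0, 0, 0, -1, 0, 0], [0, 2, -1, 0, 0, -1, 0], [0, -1, 2, 0, -1, 0, 0], [0, 0, 0, 2, -1, 0, 0], [-1, 0, -1, -1, 2, 0, 0], [0, -1, 0, 0, 0, 2, -1], [0, 0, 0, 0, 0, -1, 2]].
All simple roots have the same length, so the diagram is simply laced. The associated Dynkin diagram is a chain of 5 nodes with a fork of two nodes at one end (D_7), so the type is D_7 (the algebra so(14)).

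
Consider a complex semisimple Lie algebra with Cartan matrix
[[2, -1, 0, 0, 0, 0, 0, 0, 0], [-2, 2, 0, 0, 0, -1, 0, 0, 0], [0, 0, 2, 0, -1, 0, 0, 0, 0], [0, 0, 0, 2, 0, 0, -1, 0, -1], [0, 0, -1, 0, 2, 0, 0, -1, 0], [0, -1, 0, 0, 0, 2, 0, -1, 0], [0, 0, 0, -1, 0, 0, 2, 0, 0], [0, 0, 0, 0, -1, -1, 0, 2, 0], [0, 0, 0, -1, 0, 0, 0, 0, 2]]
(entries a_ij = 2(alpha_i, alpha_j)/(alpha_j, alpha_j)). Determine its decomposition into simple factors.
type A_3 + type B_6

The diagram associated to this matrix has two connected components: the simple roots {alpha_4, alpha_7, alpha_9} form a chain of 3 nodes with single edges (A_3), and {alpha_1, alpha_2, alpha_3, alpha_5, alpha_6, alpha_8} form a chain of 6 nodes with a double edge at one end; the terminal node there is the unique short simple root (B_6). A semisimple Lie algebra decomposes uniquely as the direct sum of simple ideals, one per connected component of its Dynkin diagram, so g ≅ A_3 ⊕ B_6 (dimension 15 + 78 = 93).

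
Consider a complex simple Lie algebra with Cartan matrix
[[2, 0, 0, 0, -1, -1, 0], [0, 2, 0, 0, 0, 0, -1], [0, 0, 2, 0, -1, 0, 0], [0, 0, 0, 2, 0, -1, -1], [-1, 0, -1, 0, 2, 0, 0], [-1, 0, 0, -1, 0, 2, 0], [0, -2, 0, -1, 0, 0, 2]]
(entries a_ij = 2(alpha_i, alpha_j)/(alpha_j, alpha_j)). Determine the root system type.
The matrix has rank 7 with 2's on the diagonal. Reading the off-diagonal entries as Dynkin edges (a single edge where a_ij = a_ji = -1; a double or triple edge where a_ij * a_ji = 2 or 3), the diagram is a chain of 7 nodes with a double edge at one end; the terminal node there is the unique short simple root (B_7). One simple-root ordering that puts it in standard form is (alpha_3, alpha_5, alpha_1, alpha_6, alpha_4, alpha_7, alpha_2). So the algebra is type B_7, i.e. so(15).

B_7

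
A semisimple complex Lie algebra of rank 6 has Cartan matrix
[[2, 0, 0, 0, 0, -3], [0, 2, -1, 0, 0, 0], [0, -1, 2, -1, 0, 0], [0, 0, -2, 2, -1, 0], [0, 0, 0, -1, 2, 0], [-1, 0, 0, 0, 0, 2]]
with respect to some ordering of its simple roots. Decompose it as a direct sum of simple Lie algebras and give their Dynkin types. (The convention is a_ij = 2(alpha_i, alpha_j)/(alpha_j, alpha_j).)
The diagram associated to this matrix has two connected components: the simple roots {alpha_2, alpha_3, alpha_4, alpha_5} form a chain of 4 nodes with a double edge between the middle two (F_4), and {alpha_1, alpha_6} form two nodes joined by a triple edge (G_2). A semisimple Lie algebra decomposes uniquely as the direct sum of simple ideals, one per connected component of its Dynkin diagram, so g ≅ F_4 ⊕ G_2 (dimension 52 + 14 = 66).

F4 ⊕ G2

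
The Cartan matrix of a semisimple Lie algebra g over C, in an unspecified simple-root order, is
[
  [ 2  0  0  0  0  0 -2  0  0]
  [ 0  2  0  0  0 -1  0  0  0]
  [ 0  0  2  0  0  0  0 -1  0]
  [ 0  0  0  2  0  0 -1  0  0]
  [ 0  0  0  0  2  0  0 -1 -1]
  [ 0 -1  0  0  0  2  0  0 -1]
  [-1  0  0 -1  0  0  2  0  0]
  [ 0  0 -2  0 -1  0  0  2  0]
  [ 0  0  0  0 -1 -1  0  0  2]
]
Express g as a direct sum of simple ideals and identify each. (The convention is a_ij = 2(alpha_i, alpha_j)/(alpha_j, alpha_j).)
The diagram associated to this matrix has two connected components: the simple roots {alpha_2, alpha_3, alpha_5, alpha_6, alpha_8, alpha_9} form a chain of 6 nodes with a double edge at one end; the terminal node there is the unique short simple root (B_6), and {alpha_1, alpha_4, alpha_7} form a chain of 3 nodes with a double edge at one end; the terminal node there is the unique long simple root (C_3). A semisimple Lie algebra decomposes uniquely as the direct sum of simple ideals, one per connected component of its Dynkin diagram, so g ≅ B_6 ⊕ C_3 (dimension 78 + 21 = 99).

B_6 ⊕ C_3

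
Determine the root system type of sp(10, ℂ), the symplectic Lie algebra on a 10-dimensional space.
C_5 (sp(10))

This is sp(10), which has dimension 10(10+1)/2 = 55 and rank 10/2 = 5. In the classification of classical Lie algebras, the symplectic algebra sp(2n) has type C_n; here n = 5, so the Dynkin diagram is a chain of 5 nodes with a double edge at one end; the terminal node there is the unique long simple root (C_5). Hence the type is C_5.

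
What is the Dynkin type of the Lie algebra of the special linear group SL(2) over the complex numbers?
A_1

This is sl(2), which has dimension 2^2 - 1 = 3 and rank 2 - 1 = 1 (a Cartan subalgebra is the diagonal traceless matrices). In the classification of classical Lie algebras, the special linear algebra sl(n+1) has type A_n; here n = 1, so the Dynkin diagram is a chain of 1 nodes with single edges (A_1). Hence the type is A_1.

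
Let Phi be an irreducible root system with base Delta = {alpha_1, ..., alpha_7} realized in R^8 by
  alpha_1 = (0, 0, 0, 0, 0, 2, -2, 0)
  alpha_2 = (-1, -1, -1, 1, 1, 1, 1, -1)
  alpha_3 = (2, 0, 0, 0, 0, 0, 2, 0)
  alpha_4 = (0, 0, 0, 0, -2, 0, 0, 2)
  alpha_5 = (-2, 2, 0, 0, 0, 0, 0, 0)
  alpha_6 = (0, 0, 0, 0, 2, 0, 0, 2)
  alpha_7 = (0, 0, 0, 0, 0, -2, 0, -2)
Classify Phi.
E_7

Compute the Cartan integers a_ij = 2(alpha_i, alpha_j)/(alpha_j, alpha_j); the resulting 7x7 Cartan matrix is
[[2, 0, -1, 0, 0, 0, -1], [0, 2, 0, -1, 0, 0, 0], [-1, 0, 2, 0, -1, 0, 0], [0, -1, 0, 2, 0, 0, -1], [0, 0, -1, 0, 2, 0, 0], [0, 0, 0, 0, 0, 2, -1], [-1, 0, 0, -1, 0, -1, 2]].
All simple roots have the same length, so the diagram is simply laced. The associated Dynkin diagram is a chain of 6 nodes with one extra node attached to the third node from one end (E_7), so the type is E_7.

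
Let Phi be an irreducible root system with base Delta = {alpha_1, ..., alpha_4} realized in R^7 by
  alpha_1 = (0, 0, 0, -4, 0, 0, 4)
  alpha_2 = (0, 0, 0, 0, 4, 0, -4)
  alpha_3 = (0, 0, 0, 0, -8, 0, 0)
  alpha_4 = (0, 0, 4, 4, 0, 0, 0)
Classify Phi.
C4

Compute the Cartan integers a_ij = 2(alpha_i, alpha_j)/(alpha_j, alpha_j); the resulting 4x4 Cartan matrix is
[[2, -1, 0, -1], [-1, 2, -1, 0], [0, -2, 2, 0], [-1, 0, 0, 2]].
The roots have two lengths (squared-length ratio 2:1); the short ones are alpha_{1,2,4}. The associated Dynkin diagram is a chain of 4 nodes with a double edge at one end; the terminal node there is the unique long simple root (C_4), so the type is C_4 (the algebra sp(8)).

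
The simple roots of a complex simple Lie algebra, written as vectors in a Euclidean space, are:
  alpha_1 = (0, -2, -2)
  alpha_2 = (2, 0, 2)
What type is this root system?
A_2

Compute the Cartan integers a_ij = 2(alpha_i, alpha_j)/(alpha_j, alpha_j); the resulting 2x2 Cartan matrix is
[[2, -1], [-1, 2]].
All simple roots have the same length, so the diagram is simply laced. The associated Dynkin diagram is a chain of 2 nodes with single edges (A_2), so the type is A_2 (the algebra sl(3)).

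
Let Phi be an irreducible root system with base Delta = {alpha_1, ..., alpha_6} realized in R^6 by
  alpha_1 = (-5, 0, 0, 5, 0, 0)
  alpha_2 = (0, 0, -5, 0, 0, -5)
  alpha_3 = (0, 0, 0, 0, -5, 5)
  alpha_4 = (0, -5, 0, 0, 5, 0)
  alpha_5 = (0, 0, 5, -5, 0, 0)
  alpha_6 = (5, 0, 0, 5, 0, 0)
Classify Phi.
Compute the Cartan integers a_ij = 2(alpha_i, alpha_j)/(alpha_j, alpha_j); the resulting 6x6 Cartan matrix is
[[2, 0, 0, 0, -1, 0], [0, 2, -1, 0, -1, 0], [0, -1, 2, -1, 0, 0], [0, 0, -1, 2, 0, 0], [-1, -1, 0, 0, 2, -1], [0, 0, 0, 0, -1, 2]].
All simple roots have the same length, so the diagram is simply laced. The associated Dynkin diagram is a chain of 4 nodes with a fork of two nodes at one end (D_6), so the type is D_6 (the algebra so(12)).

type D_6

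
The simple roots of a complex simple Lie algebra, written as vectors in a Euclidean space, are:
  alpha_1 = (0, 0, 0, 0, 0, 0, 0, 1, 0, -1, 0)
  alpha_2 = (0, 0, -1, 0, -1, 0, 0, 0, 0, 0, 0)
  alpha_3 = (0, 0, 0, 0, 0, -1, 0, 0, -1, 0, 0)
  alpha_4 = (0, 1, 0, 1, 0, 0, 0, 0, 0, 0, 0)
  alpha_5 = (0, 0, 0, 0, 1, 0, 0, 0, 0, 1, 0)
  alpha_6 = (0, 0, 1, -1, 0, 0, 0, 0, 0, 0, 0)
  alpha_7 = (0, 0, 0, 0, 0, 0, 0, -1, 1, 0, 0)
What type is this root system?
Compute the Cartan integers a_ij = 2(alpha_i, alpha_j)/(alpha_j, alpha_j); the resulting 7x7 Cartan matrix is
[[2, 0, 0, 0, -1, 0, -1], [0, 2, 0, 0, -1, -1, 0], [0, 0, 2, 0, 0, 0, -1], [0, 0, 0, 2, 0, -1, 0], [-1, -1, 0, 0, 2, 0, 0], [0, -1, 0, -1, 0, 2, 0], [-1, 0, -1, 0, 0, 0, 2]].
All simple roots have the same length, so the diagram is simply laced. The associated Dynkin diagram is a chain of 7 nodes with single edges (A_7), so the type is A_7 (the algebra sl(8)).

type A_7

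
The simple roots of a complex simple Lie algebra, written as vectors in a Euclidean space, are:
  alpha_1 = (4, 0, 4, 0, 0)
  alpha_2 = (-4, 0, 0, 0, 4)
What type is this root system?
type A_2

Compute the Cartan integers a_ij = 2(alpha_i, alpha_j)/(alpha_j, alpha_j); the resulting 2x2 Cartan matrix is
[[2, -1], [-1, 2]].
All simple roots have the same length, so the diagram is simply laced. The associated Dynkin diagram is a chain of 2 nodes with single edges (A_2), so the type is A_2 (the algebra sl(3)).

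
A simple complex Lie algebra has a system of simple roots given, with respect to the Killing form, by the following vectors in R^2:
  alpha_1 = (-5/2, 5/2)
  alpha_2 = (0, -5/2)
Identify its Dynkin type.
Compute the Cartan integers a_ij = 2(alpha_i, alpha_j)/(alpha_j, alpha_j); the resulting 2x2 Cartan matrix is
[[2, -2], [-1, 2]].
The roots have two lengths (squared-length ratio 2:1); the short ones are alpha_{2}. The associated Dynkin diagram is a chain of 2 nodes with a double edge at one end; the terminal node there is the unique short simple root (B_2), so the type is B_2 (the algebra so(5)).

B_2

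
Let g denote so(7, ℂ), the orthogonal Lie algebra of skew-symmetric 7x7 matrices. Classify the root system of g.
B_3

This is so(7) with 7 odd, which has dimension 7(7-1)/2 = 21 and rank (7-1)/2 = 3. In the classification of classical Lie algebras, the orthogonal algebra so(2n+1) in an odd number of variables has type B_n; here n = 3, so the Dynkin diagram is a chain of 3 nodes with a double edge at one end; the terminal node there is the unique short simple root (B_3). Hence the type is B_3.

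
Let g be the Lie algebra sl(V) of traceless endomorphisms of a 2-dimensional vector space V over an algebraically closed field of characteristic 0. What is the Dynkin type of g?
A_1 (sl(2))

This is sl(2), which has dimension 2^2 - 1 = 3 and rank 2 - 1 = 1 (a Cartan subalgebra is the diagonal traceless matrices). In the classification of classical Lie algebras, the special linear algebra sl(n+1) has type A_n; here n = 1, so the Dynkin diagram is a chain of 1 nodes with single edges (A_1). Hence the type is A_1.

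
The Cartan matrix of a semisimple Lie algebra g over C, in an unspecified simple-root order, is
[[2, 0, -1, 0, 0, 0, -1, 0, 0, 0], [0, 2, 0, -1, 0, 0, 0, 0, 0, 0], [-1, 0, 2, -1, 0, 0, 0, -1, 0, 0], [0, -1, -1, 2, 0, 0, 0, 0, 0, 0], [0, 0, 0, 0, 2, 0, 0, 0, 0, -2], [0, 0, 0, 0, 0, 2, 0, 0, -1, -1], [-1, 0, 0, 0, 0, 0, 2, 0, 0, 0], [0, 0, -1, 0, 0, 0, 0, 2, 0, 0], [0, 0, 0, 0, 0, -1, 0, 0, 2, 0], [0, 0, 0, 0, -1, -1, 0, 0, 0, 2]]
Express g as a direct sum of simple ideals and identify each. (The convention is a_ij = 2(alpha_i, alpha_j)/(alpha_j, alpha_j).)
The diagram associated to this matrix has two connected components: the simple roots {alpha_5, alpha_6, alpha_9, alpha_10} form a chain of 4 nodes with a double edge at one end; the terminal node there is the unique long simple root (C_4), and {alpha_1, alpha_2, alpha_3, alpha_4, alpha_7, alpha_8} form a chain of 5 nodes with one extra node attached to the third node from one end (E_6). A semisimple Lie algebra decomposes uniquely as the direct sum of simple ideals, one per connected component of its Dynkin diagram, so g ≅ C_4 ⊕ E_6 (dimension 36 + 78 = 114).

type C_4 ⊕ type E_6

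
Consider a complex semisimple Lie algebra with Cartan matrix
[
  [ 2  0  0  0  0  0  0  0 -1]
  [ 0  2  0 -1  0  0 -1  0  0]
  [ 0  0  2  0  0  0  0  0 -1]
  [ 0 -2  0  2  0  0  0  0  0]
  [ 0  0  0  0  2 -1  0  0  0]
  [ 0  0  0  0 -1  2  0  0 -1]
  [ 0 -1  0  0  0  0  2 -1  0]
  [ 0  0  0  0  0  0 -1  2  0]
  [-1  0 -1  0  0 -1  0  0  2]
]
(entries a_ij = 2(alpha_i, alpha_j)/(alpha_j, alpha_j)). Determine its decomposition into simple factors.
The diagram associated to this matrix has two connected components: the simple roots {alpha_2, alpha_4, alpha_7, alpha_8} form a chain of 4 nodes with a double edge at one end; the terminal node there is the unique long simple root (C_4), and {alpha_1, alpha_3, alpha_5, alpha_6, alpha_9} form a chain of 3 nodes with a fork of two nodes at one end (D_5). A semisimple Lie algebra decomposes uniquely as the direct sum of simple ideals, one per connected component of its Dynkin diagram, so g ≅ C_4 ⊕ D_5 (dimension 36 + 45 = 81).

type C_4 ⊕ type D_5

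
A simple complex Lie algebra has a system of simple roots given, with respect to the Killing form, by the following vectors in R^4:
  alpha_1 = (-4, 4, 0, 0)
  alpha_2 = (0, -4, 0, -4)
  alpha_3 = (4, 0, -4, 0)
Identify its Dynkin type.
Compute the Cartan integers a_ij = 2(alpha_i, alpha_j)/(alpha_j, alpha_j); the resulting 3x3 Cartan matrix is
[[2, -1, -1], [-1, 2, 0], [-1, 0, 2]].
All simple roots have the same length, so the diagram is simply laced. The associated Dynkin diagram is a chain of 3 nodes with single edges (A_3), so the type is A_3 (the algebra sl(4)).

A_3 (sl(4))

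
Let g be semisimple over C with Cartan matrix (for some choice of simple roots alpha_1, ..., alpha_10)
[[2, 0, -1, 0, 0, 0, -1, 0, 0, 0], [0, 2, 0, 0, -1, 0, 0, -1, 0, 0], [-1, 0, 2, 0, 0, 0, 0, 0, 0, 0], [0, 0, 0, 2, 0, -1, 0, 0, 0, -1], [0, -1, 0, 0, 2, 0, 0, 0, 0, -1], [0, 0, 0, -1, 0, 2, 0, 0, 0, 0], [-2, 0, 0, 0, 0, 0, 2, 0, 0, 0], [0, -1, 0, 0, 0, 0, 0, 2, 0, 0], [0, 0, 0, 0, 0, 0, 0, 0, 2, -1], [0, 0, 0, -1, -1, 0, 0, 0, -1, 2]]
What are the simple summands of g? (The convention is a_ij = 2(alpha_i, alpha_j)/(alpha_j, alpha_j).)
C_3 ⊕ E_7

The diagram associated to this matrix has two connected components: the simple roots {alpha_1, alpha_3, alpha_7} form a chain of 3 nodes with a double edge at one end; the terminal node there is the unique long simple root (C_3), and {alpha_2, alpha_4, alpha_5, alpha_6, alpha_8, alpha_9, alpha_10} form a chain of 6 nodes with one extra node attached to the third node from one end (E_7). A semisimple Lie algebra decomposes uniquely as the direct sum of simple ideals, one per connected component of its Dynkin diagram, so g ≅ C_3 ⊕ E_7 (dimension 21 + 133 = 154).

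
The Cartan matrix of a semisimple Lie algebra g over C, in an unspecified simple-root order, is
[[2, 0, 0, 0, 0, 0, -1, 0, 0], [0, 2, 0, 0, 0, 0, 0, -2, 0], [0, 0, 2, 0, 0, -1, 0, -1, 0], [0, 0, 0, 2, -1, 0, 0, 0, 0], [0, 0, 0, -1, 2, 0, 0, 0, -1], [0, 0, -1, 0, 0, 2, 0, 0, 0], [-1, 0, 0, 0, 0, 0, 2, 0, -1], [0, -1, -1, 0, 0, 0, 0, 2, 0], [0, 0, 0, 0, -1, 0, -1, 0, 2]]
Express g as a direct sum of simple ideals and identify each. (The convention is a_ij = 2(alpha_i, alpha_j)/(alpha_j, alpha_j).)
The diagram associated to this matrix has two connected components: the simple roots {alpha_1, alpha_4, alpha_5, alpha_7, alpha_9} form a chain of 5 nodes with single edges (A_5), and {alpha_2, alpha_3, alpha_6, alpha_8} form a chain of 4 nodes with a double edge at one end; the terminal node there is the unique long simple root (C_4). A semisimple Lie algebra decomposes uniquely as the direct sum of simple ideals, one per connected component of its Dynkin diagram, so g ≅ A_5 ⊕ C_4 (dimension 35 + 36 = 71).

A5 + C4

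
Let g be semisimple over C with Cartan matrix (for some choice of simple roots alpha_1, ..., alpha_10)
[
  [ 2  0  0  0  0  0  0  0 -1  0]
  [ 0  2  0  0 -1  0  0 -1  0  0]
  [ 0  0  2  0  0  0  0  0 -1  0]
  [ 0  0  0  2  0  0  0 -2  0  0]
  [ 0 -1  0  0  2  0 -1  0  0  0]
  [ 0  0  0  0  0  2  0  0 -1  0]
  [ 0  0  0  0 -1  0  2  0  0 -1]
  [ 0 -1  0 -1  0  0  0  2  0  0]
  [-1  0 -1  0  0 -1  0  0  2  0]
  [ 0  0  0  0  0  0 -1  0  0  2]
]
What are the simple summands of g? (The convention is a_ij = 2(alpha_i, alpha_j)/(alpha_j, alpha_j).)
C_6 (sp(12)) + D_4 (so(8))

The diagram associated to this matrix has two connected components: the simple roots {alpha_2, alpha_4, alpha_5, alpha_7, alpha_8, alpha_10} form a chain of 6 nodes with a double edge at one end; the terminal node there is the unique long simple root (C_6), and {alpha_1, alpha_3, alpha_6, alpha_9} form a chain of 2 nodes with a fork of two nodes at one end (D_4). A semisimple Lie algebra decomposes uniquely as the direct sum of simple ideals, one per connected component of its Dynkin diagram, so g ≅ C_6 ⊕ D_4 (dimension 78 + 28 = 106).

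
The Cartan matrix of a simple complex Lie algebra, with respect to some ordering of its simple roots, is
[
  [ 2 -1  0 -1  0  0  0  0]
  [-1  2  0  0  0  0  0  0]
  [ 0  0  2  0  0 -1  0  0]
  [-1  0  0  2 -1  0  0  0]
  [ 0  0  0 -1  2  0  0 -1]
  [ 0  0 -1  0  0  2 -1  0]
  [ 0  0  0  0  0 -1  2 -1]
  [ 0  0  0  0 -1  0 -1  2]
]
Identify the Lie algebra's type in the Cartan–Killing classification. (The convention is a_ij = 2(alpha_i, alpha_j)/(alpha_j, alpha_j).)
The matrix has rank 8 with 2's on the diagonal. Reading the off-diagonal entries as Dynkin edges (a single edge where a_ij = a_ji = -1; a double or triple edge where a_ij * a_ji = 2 or 3), the diagram is a chain of 8 nodes with single edges (A_8). One simple-root ordering that puts it in standard form is (alpha_3, alpha_6, alpha_7, alpha_8, alpha_5, alpha_4, alpha_1, alpha_2). So the algebra is type A_8, i.e. sl(9).

A_8 (sl(9))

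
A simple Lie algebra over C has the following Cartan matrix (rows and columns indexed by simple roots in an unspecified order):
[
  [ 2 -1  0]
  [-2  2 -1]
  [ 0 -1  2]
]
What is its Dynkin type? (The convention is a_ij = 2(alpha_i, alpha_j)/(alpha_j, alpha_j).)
The matrix has rank 3 with 2's on the diagonal. Reading the off-diagonal entries as Dynkin edges (a single edge where a_ij = a_ji = -1; a double or triple edge where a_ij * a_ji = 2 or 3), the diagram is a chain of 3 nodes with a double edge at one end; the terminal node there is the unique short simple root (B_3). One simple-root ordering that puts it in standard form is (alpha_3, alpha_2, alpha_1). So the algebra is type B_3, i.e. so(7).

B_3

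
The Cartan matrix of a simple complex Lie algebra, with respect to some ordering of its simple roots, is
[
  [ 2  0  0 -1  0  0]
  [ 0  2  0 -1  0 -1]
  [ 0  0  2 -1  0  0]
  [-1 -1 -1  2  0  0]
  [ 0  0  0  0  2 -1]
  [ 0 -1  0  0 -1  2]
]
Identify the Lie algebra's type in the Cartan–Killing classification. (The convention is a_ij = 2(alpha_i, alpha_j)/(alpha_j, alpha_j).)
The matrix has rank 6 with 2's on the diagonal. Reading the off-diagonal entries as Dynkin edges (a single edge where a_ij = a_ji = -1; a double or triple edge where a_ij * a_ji = 2 or 3), the diagram is a chain of 4 nodes with a fork of two nodes at one end (D_6). One simple-root ordering that puts it in standard form is (alpha_5, alpha_6, alpha_2, alpha_4, alpha_3, alpha_1). So the algebra is type D_6, i.e. so(12).

type D_6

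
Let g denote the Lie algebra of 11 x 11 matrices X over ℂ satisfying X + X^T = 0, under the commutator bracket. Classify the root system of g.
B_5

This is so(11) with 11 odd, which has dimension 11(11-1)/2 = 55 and rank (11-1)/2 = 5. In the classification of classical Lie algebras, the orthogonal algebra so(2n+1) in an odd number of variables has type B_n; here n = 5, so the Dynkin diagram is a chain of 5 nodes with a double edge at one end; the terminal node there is the unique short simple root (B_5). Hence the type is B_5.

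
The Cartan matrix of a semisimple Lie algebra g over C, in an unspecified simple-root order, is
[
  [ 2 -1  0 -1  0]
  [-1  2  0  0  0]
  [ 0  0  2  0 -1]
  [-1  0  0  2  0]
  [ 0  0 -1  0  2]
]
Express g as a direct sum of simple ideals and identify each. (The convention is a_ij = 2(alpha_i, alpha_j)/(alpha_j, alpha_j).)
The diagram associated to this matrix has two connected components: the simple roots {alpha_3, alpha_5} form a chain of 2 nodes with single edges (A_2), and {alpha_1, alpha_2, alpha_4} form a chain of 3 nodes with single edges (A_3). A semisimple Lie algebra decomposes uniquely as the direct sum of simple ideals, one per connected component of its Dynkin diagram, so g ≅ A_2 ⊕ A_3 (dimension 8 + 15 = 23).

A2 + A3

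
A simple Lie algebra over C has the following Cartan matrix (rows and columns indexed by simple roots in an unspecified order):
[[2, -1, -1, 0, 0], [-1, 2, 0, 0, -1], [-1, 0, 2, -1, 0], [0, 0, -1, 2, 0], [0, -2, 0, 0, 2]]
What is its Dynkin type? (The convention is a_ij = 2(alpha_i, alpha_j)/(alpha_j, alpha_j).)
C_5

The matrix has rank 5 with 2's on the diagonal. Reading the off-diagonal entries as Dynkin edges (a single edge where a_ij = a_ji = -1; a double or triple edge where a_ij * a_ji = 2 or 3), the diagram is a chain of 5 nodes with a double edge at one end; the terminal node there is the unique long simple root (C_5). One simple-root ordering that puts it in standard form is (alpha_4, alpha_3, alpha_1, alpha_2, alpha_5). So the algebra is type C_5, i.e. sp(10).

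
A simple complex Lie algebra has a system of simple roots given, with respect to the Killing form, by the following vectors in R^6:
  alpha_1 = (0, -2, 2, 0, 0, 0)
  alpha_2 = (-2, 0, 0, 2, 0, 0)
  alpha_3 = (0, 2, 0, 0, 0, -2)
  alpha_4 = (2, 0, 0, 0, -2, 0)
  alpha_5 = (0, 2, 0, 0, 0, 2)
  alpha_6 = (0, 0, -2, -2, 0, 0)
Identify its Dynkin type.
Compute the Cartan integers a_ij = 2(alpha_i, alpha_j)/(alpha_j, alpha_j); the resulting 6x6 Cartan matrix is
[[2, 0, -1, 0, -1, -1], [0, 2, 0, -1, 0, -1], [-1, 0, 2, 0, 0, 0], [0, -1, 0, 2, 0, 0], [-1, 0, 0, 0, 2, 0], [-1, -1, 0, 0, 0, 2]].
All simple roots have the same length, so the diagram is simply laced. The associated Dynkin diagram is a chain of 4 nodes with a fork of two nodes at one end (D_6), so the type is D_6 (the algebra so(12)).

D6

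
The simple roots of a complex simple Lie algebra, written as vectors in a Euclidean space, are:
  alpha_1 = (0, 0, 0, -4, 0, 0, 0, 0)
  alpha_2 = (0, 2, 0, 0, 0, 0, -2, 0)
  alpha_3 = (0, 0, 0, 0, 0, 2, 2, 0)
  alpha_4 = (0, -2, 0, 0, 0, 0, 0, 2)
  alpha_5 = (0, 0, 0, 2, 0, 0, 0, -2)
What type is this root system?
type C_5

Compute the Cartan integers a_ij = 2(alpha_i, alpha_j)/(alpha_j, alpha_j); the resulting 5x5 Cartan matrix is
[[2, 0, 0, 0, -2], [0, 2, -1, -1, 0], [0, -1, 2, 0, 0], [0, -1, 0, 2, -1], [-1, 0, 0, -1, 2]].
The roots have two lengths (squared-length ratio 2:1); the short ones are alpha_{2,3,4,5}. The associated Dynkin diagram is a chain of 5 nodes with a double edge at one end; the terminal node there is the unique long simple root (C_5), so the type is C_5 (the algebra sp(10)).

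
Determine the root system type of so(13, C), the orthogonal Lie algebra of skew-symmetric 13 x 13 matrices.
type B_6

This is so(13) with 13 odd, which has dimension 13(13-1)/2 = 78 and rank (13-1)/2 = 6. In the classification of classical Lie algebras, the orthogonal algebra so(2n+1) in an odd number of variables has type B_n; here n = 6, so the Dynkin diagram is a chain of 6 nodes with a double edge at one end; the terminal node there is the unique short simple root (B_6). Hence the type is B_6.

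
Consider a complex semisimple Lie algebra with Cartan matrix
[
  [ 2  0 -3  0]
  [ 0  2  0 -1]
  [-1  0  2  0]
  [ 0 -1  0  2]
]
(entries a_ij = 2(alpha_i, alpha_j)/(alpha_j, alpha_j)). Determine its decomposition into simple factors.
The diagram associated to this matrix has two connected components: the simple roots {alpha_2, alpha_4} form a chain of 2 nodes with single edges (A_2), and {alpha_1, alpha_3} form two nodes joined by a triple edge (G_2). A semisimple Lie algebra decomposes uniquely as the direct sum of simple ideals, one per connected component of its Dynkin diagram, so g ≅ A_2 ⊕ G_2 (dimension 8 + 14 = 22).

A_2 + G_2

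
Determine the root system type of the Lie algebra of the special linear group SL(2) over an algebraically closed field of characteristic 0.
This is sl(2), which has dimension 2^2 - 1 = 3 and rank 2 - 1 = 1 (a Cartan subalgebra is the diagonal traceless matrices). In the classification of classical Lie algebras, the special linear algebra sl(n+1) has type A_n; here n = 1, so the Dynkin diagram is a chain of 1 nodes with single edges (A_1). Hence the type is A_1.

A_1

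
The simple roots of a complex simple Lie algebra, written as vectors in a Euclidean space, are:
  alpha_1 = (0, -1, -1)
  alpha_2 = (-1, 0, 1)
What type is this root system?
A2

Compute the Cartan integers a_ij = 2(alpha_i, alpha_j)/(alpha_j, alpha_j); the resulting 2x2 Cartan matrix is
[[2, -1], [-1, 2]].
All simple roots have the same length, so the diagram is simply laced. The associated Dynkin diagram is a chain of 2 nodes with single edges (A_2), so the type is A_2 (the algebra sl(3)).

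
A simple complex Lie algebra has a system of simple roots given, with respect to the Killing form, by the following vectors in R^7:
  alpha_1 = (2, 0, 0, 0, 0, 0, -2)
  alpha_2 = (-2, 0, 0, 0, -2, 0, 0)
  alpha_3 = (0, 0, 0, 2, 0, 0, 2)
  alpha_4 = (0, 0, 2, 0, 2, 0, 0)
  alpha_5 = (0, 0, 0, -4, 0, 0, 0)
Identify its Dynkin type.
C5

Compute the Cartan integers a_ij = 2(alpha_i, alpha_j)/(alpha_j, alpha_j); the resulting 5x5 Cartan matrix is
[[2, -1, -1, 0, 0], [-1, 2, 0, -1, 0], [-1, 0, 2, 0, -1], [0, -1, 0, 2, 0], [0, 0, -2, 0, 2]].
The roots have two lengths (squared-length ratio 2:1); the short ones are alpha_{1,2,3,4}. The associated Dynkin diagram is a chain of 5 nodes with a double edge at one end; the terminal node there is the unique long simple root (C_5), so the type is C_5 (the algebra sp(10)).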